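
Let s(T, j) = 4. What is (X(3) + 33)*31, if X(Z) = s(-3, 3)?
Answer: 1147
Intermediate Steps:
X(Z) = 4
(X(3) + 33)*31 = (4 + 33)*31 = 37*31 = 1147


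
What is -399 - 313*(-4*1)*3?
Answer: 3357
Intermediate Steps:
-399 - 313*(-4*1)*3 = -399 - (-1252)*3 = -399 - 313*(-12) = -399 + 3756 = 3357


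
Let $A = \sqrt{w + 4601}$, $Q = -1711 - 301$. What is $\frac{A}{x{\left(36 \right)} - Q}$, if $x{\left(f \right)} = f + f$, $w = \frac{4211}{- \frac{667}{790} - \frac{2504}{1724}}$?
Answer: $\frac{\sqrt{1692485631080059}}{1629723428} \approx 0.025243$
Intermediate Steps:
$w = - \frac{1433803390}{782017}$ ($w = \frac{4211}{\left(-667\right) \frac{1}{790} - \frac{626}{431}} = \frac{4211}{- \frac{667}{790} - \frac{626}{431}} = \frac{4211}{- \frac{782017}{340490}} = 4211 \left(- \frac{340490}{782017}\right) = - \frac{1433803390}{782017} \approx -1833.5$)
$Q = -2012$ ($Q = -1711 - 301 = -2012$)
$x{\left(f \right)} = 2 f$
$A = \frac{\sqrt{1692485631080059}}{782017}$ ($A = \sqrt{- \frac{1433803390}{782017} + 4601} = \sqrt{\frac{2164256827}{782017}} = \frac{\sqrt{1692485631080059}}{782017} \approx 52.607$)
$\frac{A}{x{\left(36 \right)} - Q} = \frac{\frac{1}{782017} \sqrt{1692485631080059}}{2 \cdot 36 - -2012} = \frac{\frac{1}{782017} \sqrt{1692485631080059}}{72 + 2012} = \frac{\frac{1}{782017} \sqrt{1692485631080059}}{2084} = \frac{\sqrt{1692485631080059}}{782017} \cdot \frac{1}{2084} = \frac{\sqrt{1692485631080059}}{1629723428}$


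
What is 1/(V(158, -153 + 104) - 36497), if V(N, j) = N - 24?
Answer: -1/36363 ≈ -2.7500e-5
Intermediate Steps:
V(N, j) = -24 + N
1/(V(158, -153 + 104) - 36497) = 1/((-24 + 158) - 36497) = 1/(134 - 36497) = 1/(-36363) = -1/36363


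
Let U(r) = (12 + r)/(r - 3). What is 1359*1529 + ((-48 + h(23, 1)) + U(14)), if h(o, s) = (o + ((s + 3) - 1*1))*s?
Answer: 22856805/11 ≈ 2.0779e+6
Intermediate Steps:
U(r) = (12 + r)/(-3 + r)
h(o, s) = s*(2 + o + s) (h(o, s) = (o + ((3 + s) - 1))*s = (o + (2 + s))*s = (2 + o + s)*s = s*(2 + o + s))
1359*1529 + ((-48 + h(23, 1)) + U(14)) = 1359*1529 + ((-48 + 1*(2 + 23 + 1)) + (12 + 14)/(-3 + 14)) = 2077911 + ((-48 + 1*26) + 26/11) = 2077911 + ((-48 + 26) + (1/11)*26) = 2077911 + (-22 + 26/11) = 2077911 - 216/11 = 22856805/11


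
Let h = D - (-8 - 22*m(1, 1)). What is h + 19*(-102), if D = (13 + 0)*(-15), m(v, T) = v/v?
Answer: -2103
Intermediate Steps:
m(v, T) = 1
D = -195 (D = 13*(-15) = -195)
h = -165 (h = -195 - (-8 - 22*1) = -195 - (-8 - 22) = -195 - 1*(-30) = -195 + 30 = -165)
h + 19*(-102) = -165 + 19*(-102) = -165 - 1938 = -2103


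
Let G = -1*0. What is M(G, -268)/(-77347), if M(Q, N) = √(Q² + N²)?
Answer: -268/77347 ≈ -0.0034649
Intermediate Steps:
G = 0
M(Q, N) = √(N² + Q²)
M(G, -268)/(-77347) = √((-268)² + 0²)/(-77347) = √(71824 + 0)*(-1/77347) = √71824*(-1/77347) = 268*(-1/77347) = -268/77347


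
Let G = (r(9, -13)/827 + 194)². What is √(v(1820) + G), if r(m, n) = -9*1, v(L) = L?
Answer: 3*√2998023869/827 ≈ 198.62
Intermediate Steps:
r(m, n) = -9
G = 25737464041/683929 (G = (-9/827 + 194)² = (160429/827)² = 25737464041/683929 ≈ 37632.)
√(v(1820) + G) = √(1820 + 25737464041/683929) = √(26982214821/683929) = 3*√2998023869/827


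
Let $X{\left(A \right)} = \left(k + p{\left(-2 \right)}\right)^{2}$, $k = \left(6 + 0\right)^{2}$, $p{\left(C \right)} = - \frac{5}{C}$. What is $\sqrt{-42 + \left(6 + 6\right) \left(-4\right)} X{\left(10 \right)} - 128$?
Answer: $-128 + \frac{17787 i \sqrt{10}}{4} \approx -128.0 + 14062.0 i$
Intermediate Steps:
$k = 36$ ($k = 6^{2} = 36$)
$X{\left(A \right)} = \frac{5929}{4}$ ($X{\left(A \right)} = \left(36 - \frac{5}{-2}\right)^{2} = \left(36 - - \frac{5}{2}\right)^{2} = \left(36 + \frac{5}{2}\right)^{2} = \left(\frac{77}{2}\right)^{2} = \frac{5929}{4}$)
$\sqrt{-42 + \left(6 + 6\right) \left(-4\right)} X{\left(10 \right)} - 128 = \sqrt{-42 + \left(6 + 6\right) \left(-4\right)} \frac{5929}{4} - 128 = \sqrt{-42 + 12 \left(-4\right)} \frac{5929}{4} - 128 = \sqrt{-42 - 48} \cdot \frac{5929}{4} - 128 = \sqrt{-90} \cdot \frac{5929}{4} - 128 = 3 i \sqrt{10} \cdot \frac{5929}{4} - 128 = \frac{17787 i \sqrt{10}}{4} - 128 = -128 + \frac{17787 i \sqrt{10}}{4}$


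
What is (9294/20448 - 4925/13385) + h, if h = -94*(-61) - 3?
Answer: 52285940689/9123216 ≈ 5731.1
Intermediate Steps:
h = 5731 (h = 5734 - 3 = 5731)
(9294/20448 - 4925/13385) + h = (9294/20448 - 4925/13385) + 5731 = (9294*(1/20448) - 4925*1/13385) + 5731 = (1549/3408 - 985/2677) + 5731 = 789793/9123216 + 5731 = 52285940689/9123216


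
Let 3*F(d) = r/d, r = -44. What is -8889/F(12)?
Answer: 80001/11 ≈ 7272.8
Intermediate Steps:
F(d) = -44/(3*d) (F(d) = (-44/d)/3 = -44/(3*d))
-8889/F(12) = -8889/((-44/3/12)) = -8889/((-44/3*1/12)) = -8889/(-11/9) = -8889*(-9/11) = 80001/11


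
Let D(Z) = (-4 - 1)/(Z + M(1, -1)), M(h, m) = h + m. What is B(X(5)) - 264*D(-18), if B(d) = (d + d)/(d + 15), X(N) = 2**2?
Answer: -4156/57 ≈ -72.912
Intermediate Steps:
X(N) = 4
B(d) = 2*d/(15 + d) (B(d) = (2*d)/(15 + d) = 2*d/(15 + d))
D(Z) = -5/Z (D(Z) = (-4 - 1)/(Z + (1 - 1)) = -5/(Z + 0) = -5/Z)
B(X(5)) - 264*D(-18) = 2*4/(15 + 4) - (-1320)/(-18) = 2*4/19 - (-1320)*(-1)/18 = 2*4*(1/19) - 264*5/18 = 8/19 - 220/3 = -4156/57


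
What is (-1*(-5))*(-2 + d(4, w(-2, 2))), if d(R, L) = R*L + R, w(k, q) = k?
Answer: -30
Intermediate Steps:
d(R, L) = R + L*R (d(R, L) = L*R + R = R + L*R)
(-1*(-5))*(-2 + d(4, w(-2, 2))) = (-1*(-5))*(-2 + 4*(1 - 2)) = 5*(-2 + 4*(-1)) = 5*(-2 - 4) = 5*(-6) = -30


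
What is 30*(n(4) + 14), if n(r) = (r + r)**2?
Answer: 2340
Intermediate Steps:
n(r) = 4*r**2 (n(r) = (2*r)**2 = 4*r**2)
30*(n(4) + 14) = 30*(4*4**2 + 14) = 30*(4*16 + 14) = 30*(64 + 14) = 30*78 = 2340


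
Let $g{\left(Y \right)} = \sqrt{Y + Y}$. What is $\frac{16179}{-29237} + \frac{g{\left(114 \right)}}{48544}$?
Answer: $- \frac{16179}{29237} + \frac{\sqrt{57}}{24272} \approx -0.55306$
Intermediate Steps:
$g{\left(Y \right)} = \sqrt{2} \sqrt{Y}$ ($g{\left(Y \right)} = \sqrt{2 Y} = \sqrt{2} \sqrt{Y}$)
$\frac{16179}{-29237} + \frac{g{\left(114 \right)}}{48544} = \frac{16179}{-29237} + \frac{\sqrt{2} \sqrt{114}}{48544} = 16179 \left(- \frac{1}{29237}\right) + 2 \sqrt{57} \cdot \frac{1}{48544} = - \frac{16179}{29237} + \frac{\sqrt{57}}{24272}$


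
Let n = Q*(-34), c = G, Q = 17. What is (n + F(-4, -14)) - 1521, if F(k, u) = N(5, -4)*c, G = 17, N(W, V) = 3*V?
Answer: -2303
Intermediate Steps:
c = 17
n = -578 (n = 17*(-34) = -578)
F(k, u) = -204 (F(k, u) = (3*(-4))*17 = -12*17 = -204)
(n + F(-4, -14)) - 1521 = (-578 - 204) - 1521 = -782 - 1521 = -2303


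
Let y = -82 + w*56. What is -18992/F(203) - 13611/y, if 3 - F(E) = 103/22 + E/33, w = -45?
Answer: 297142821/122294 ≈ 2429.7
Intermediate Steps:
F(E) = -37/22 - E/33 (F(E) = 3 - (103/22 + E/33) = 3 + (-103/22 - E/33) = -37/22 - E/33)
y = -2602 (y = -82 - 45*56 = -82 - 2520 = -2602)
-18992/F(203) - 13611/y = -18992/(-37/22 - 1/33*203) - 13611/(-2602) = -18992/(-37/22 - 203/33) - 13611*(-1/2602) = -18992/(-47/6) + 13611/2602 = -18992*(-6/47) + 13611/2602 = 113952/47 + 13611/2602 = 297142821/122294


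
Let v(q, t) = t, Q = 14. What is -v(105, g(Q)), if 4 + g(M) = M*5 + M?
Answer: -80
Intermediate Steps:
g(M) = -4 + 6*M (g(M) = -4 + (M*5 + M) = -4 + (5*M + M) = -4 + 6*M)
-v(105, g(Q)) = -(-4 + 6*14) = -(-4 + 84) = -1*80 = -80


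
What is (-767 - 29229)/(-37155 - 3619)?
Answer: 14998/20387 ≈ 0.73566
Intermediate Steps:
(-767 - 29229)/(-37155 - 3619) = -29996/(-40774) = -29996*(-1/40774) = 14998/20387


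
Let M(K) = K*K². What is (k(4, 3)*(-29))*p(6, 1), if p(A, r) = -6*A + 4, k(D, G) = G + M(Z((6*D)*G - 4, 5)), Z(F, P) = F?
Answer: 291795680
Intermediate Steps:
M(K) = K³
k(D, G) = G + (-4 + 6*D*G)³ (k(D, G) = G + ((6*D)*G - 4)³ = G + (6*D*G - 4)³ = G + (-4 + 6*D*G)³)
p(A, r) = 4 - 6*A
(k(4, 3)*(-29))*p(6, 1) = ((3 + 8*(-2 + 3*4*3)³)*(-29))*(4 - 6*6) = ((3 + 8*(-2 + 36)³)*(-29))*(4 - 36) = ((3 + 8*34³)*(-29))*(-32) = ((3 + 8*39304)*(-29))*(-32) = ((3 + 314432)*(-29))*(-32) = (314435*(-29))*(-32) = -9118615*(-32) = 291795680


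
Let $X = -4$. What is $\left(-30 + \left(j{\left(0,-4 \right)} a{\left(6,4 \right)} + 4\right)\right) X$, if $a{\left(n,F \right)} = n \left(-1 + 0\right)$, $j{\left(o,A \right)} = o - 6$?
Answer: $-40$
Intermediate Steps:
$j{\left(o,A \right)} = -6 + o$ ($j{\left(o,A \right)} = o - 6 = -6 + o$)
$a{\left(n,F \right)} = - n$ ($a{\left(n,F \right)} = n \left(-1\right) = - n$)
$\left(-30 + \left(j{\left(0,-4 \right)} a{\left(6,4 \right)} + 4\right)\right) X = \left(-30 + \left(\left(-6 + 0\right) \left(\left(-1\right) 6\right) + 4\right)\right) \left(-4\right) = \left(-30 + \left(\left(-6\right) \left(-6\right) + 4\right)\right) \left(-4\right) = \left(-30 + \left(36 + 4\right)\right) \left(-4\right) = \left(-30 + 40\right) \left(-4\right) = 10 \left(-4\right) = -40$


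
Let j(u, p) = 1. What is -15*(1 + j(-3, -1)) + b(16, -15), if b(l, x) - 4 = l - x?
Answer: 5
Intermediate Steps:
b(l, x) = 4 + l - x (b(l, x) = 4 + (l - x) = 4 + l - x)
-15*(1 + j(-3, -1)) + b(16, -15) = -15*(1 + 1) + (4 + 16 - 1*(-15)) = -15*2 + (4 + 16 + 15) = -30 + 35 = 5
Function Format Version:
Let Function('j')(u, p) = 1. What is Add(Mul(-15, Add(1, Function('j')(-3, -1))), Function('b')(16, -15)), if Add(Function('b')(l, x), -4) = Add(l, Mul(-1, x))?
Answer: 5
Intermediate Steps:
Function('b')(l, x) = Add(4, l, Mul(-1, x)) (Function('b')(l, x) = Add(4, Add(l, Mul(-1, x))) = Add(4, l, Mul(-1, x)))
Add(Mul(-15, Add(1, Function('j')(-3, -1))), Function('b')(16, -15)) = Add(Mul(-15, Add(1, 1)), Add(4, 16, Mul(-1, -15))) = Add(Mul(-15, 2), Add(4, 16, 15)) = Add(-30, 35) = 5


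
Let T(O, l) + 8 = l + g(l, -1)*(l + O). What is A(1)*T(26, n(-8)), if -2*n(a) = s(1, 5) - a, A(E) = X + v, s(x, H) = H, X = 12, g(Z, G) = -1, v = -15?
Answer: 102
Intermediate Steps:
A(E) = -3 (A(E) = 12 - 15 = -3)
n(a) = -5/2 + a/2 (n(a) = -(5 - a)/2 = -5/2 + a/2)
T(O, l) = -8 - O (T(O, l) = -8 + (l - (l + O)) = -8 + (l - (O + l)) = -8 + (l + (-O - l)) = -8 - O)
A(1)*T(26, n(-8)) = -3*(-8 - 1*26) = -3*(-8 - 26) = -3*(-34) = 102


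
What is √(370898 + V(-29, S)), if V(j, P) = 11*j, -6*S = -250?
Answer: √370579 ≈ 608.75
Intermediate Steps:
S = 125/3 (S = -⅙*(-250) = 125/3 ≈ 41.667)
√(370898 + V(-29, S)) = √(370898 + 11*(-29)) = √(370898 - 319) = √370579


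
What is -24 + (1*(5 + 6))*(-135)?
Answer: -1509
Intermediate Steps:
-24 + (1*(5 + 6))*(-135) = -24 + (1*11)*(-135) = -24 + 11*(-135) = -24 - 1485 = -1509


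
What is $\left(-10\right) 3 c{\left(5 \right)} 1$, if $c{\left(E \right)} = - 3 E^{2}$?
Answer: $2250$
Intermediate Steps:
$\left(-10\right) 3 c{\left(5 \right)} 1 = \left(-10\right) 3 \left(- 3 \cdot 5^{2}\right) 1 = - 30 \left(\left(-3\right) 25\right) 1 = \left(-30\right) \left(-75\right) 1 = 2250 \cdot 1 = 2250$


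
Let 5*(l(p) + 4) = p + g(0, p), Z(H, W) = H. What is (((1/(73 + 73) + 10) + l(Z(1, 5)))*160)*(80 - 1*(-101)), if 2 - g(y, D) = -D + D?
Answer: 13967408/73 ≈ 1.9133e+5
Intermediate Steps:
g(y, D) = 2 (g(y, D) = 2 - (-D + D) = 2 - 1*0 = 2 + 0 = 2)
l(p) = -18/5 + p/5 (l(p) = -4 + (p + 2)/5 = -4 + (2 + p)/5 = -4 + (2/5 + p/5) = -18/5 + p/5)
(((1/(73 + 73) + 10) + l(Z(1, 5)))*160)*(80 - 1*(-101)) = (((1/(73 + 73) + 10) + (-18/5 + (1/5)*1))*160)*(80 - 1*(-101)) = (((1/146 + 10) + (-18/5 + 1/5))*160)*(80 + 101) = (((1/146 + 10) - 17/5)*160)*181 = ((1461/146 - 17/5)*160)*181 = ((4823/730)*160)*181 = (77168/73)*181 = 13967408/73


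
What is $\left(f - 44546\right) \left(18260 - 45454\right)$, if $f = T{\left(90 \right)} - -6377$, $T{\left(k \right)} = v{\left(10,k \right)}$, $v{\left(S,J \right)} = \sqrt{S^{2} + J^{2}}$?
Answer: $1037967786 - 271940 \sqrt{82} \approx 1.0355 \cdot 10^{9}$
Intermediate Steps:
$v{\left(S,J \right)} = \sqrt{J^{2} + S^{2}}$
$T{\left(k \right)} = \sqrt{100 + k^{2}}$ ($T{\left(k \right)} = \sqrt{k^{2} + 10^{2}} = \sqrt{k^{2} + 100} = \sqrt{100 + k^{2}}$)
$f = 6377 + 10 \sqrt{82}$ ($f = \sqrt{100 + 90^{2}} - -6377 = \sqrt{100 + 8100} + 6377 = \sqrt{8200} + 6377 = 10 \sqrt{82} + 6377 = 6377 + 10 \sqrt{82} \approx 6467.6$)
$\left(f - 44546\right) \left(18260 - 45454\right) = \left(\left(6377 + 10 \sqrt{82}\right) - 44546\right) \left(18260 - 45454\right) = \left(-38169 + 10 \sqrt{82}\right) \left(-27194\right) = 1037967786 - 271940 \sqrt{82}$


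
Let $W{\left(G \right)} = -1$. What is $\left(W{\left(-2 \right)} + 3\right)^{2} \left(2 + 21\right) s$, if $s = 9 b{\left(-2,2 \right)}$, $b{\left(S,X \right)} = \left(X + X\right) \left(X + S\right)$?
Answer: $0$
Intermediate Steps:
$b{\left(S,X \right)} = 2 X \left(S + X\right)$
$s = 0$ ($s = 9 \cdot 2 \cdot 2 \left(-2 + 2\right) = 9 \cdot 2 \cdot 2 \cdot 0 = 9 \cdot 0 = 0$)
$\left(W{\left(-2 \right)} + 3\right)^{2} \left(2 + 21\right) s = \left(-1 + 3\right)^{2} \left(2 + 21\right) 0 = 2^{2} \cdot 23 \cdot 0 = 4 \cdot 23 \cdot 0 = 92 \cdot 0 = 0$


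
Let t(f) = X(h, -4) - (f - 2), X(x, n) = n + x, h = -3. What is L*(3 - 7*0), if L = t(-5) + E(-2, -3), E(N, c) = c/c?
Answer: 3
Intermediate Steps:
E(N, c) = 1
t(f) = -5 - f (t(f) = (-4 - 3) - (f - 2) = -7 - (-2 + f) = -7 + (2 - f) = -5 - f)
L = 1 (L = (-5 - 1*(-5)) + 1 = (-5 + 5) + 1 = 0 + 1 = 1)
L*(3 - 7*0) = 1*(3 - 7*0) = 1*(3 + 0) = 1*3 = 3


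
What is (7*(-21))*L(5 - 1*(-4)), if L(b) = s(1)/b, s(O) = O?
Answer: -49/3 ≈ -16.333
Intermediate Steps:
L(b) = 1/b
(7*(-21))*L(5 - 1*(-4)) = (7*(-21))/(5 - 1*(-4)) = -147/(5 + 4) = -147/9 = -147*1/9 = -49/3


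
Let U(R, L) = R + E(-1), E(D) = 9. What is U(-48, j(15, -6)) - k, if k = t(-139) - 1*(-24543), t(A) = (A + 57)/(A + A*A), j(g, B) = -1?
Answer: -235765921/9591 ≈ -24582.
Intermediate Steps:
U(R, L) = 9 + R (U(R, L) = R + 9 = 9 + R)
t(A) = (57 + A)/(A + A²)
k = 235391872/9591 (k = (57 - 139)/((-139)*(1 - 139)) - 1*(-24543) = -1/139*(-82)/(-138) + 24543 = -1/139*(-1/138)*(-82) + 24543 = -41/9591 + 24543 = 235391872/9591 ≈ 24543.)
U(-48, j(15, -6)) - k = (9 - 48) - 1*235391872/9591 = -39 - 235391872/9591 = -235765921/9591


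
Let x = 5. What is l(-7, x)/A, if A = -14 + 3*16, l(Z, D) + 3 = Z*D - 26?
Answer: -32/17 ≈ -1.8824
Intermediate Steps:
l(Z, D) = -29 + D*Z (l(Z, D) = -3 + (Z*D - 26) = -3 + (D*Z - 26) = -3 + (-26 + D*Z) = -29 + D*Z)
A = 34 (A = -14 + 48 = 34)
l(-7, x)/A = (-29 + 5*(-7))/34 = (-29 - 35)*(1/34) = -64*1/34 = -32/17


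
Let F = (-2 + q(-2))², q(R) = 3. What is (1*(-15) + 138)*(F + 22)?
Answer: 2829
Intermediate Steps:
F = 1 (F = (-2 + 3)² = 1² = 1)
(1*(-15) + 138)*(F + 22) = (1*(-15) + 138)*(1 + 22) = (-15 + 138)*23 = 123*23 = 2829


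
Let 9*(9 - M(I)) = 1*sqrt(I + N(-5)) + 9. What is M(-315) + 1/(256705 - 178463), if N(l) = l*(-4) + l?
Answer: 625937/78242 - 10*I*sqrt(3)/9 ≈ 8.0 - 1.9245*I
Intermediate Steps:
N(l) = -3*l (N(l) = -4*l + l = -3*l)
M(I) = 8 - sqrt(15 + I)/9 (M(I) = 9 - (1*sqrt(I - 3*(-5)) + 9)/9 = 9 - (1*sqrt(I + 15) + 9)/9 = 9 - (1*sqrt(15 + I) + 9)/9 = 9 - (sqrt(15 + I) + 9)/9 = 9 - (9 + sqrt(15 + I))/9 = 9 + (-1 - sqrt(15 + I)/9) = 8 - sqrt(15 + I)/9)
M(-315) + 1/(256705 - 178463) = (8 - sqrt(15 - 315)/9) + 1/(256705 - 178463) = (8 - 10*I*sqrt(3)/9) + 1/78242 = 625937/78242 - 10*I*sqrt(3)/9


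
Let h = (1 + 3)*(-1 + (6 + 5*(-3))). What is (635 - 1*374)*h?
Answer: -10440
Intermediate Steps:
h = -40 (h = 4*(-1 + (6 - 15)) = 4*(-1 - 9) = 4*(-10) = -40)
(635 - 1*374)*h = (635 - 1*374)*(-40) = (635 - 374)*(-40) = 261*(-40) = -10440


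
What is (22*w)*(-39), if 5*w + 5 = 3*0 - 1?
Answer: 5148/5 ≈ 1029.6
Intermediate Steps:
w = -6/5 (w = -1 + (3*0 - 1)/5 = -1 + (0 - 1)/5 = -1 + (1/5)*(-1) = -1 - 1/5 = -6/5 ≈ -1.2000)
(22*w)*(-39) = (22*(-6/5))*(-39) = -132/5*(-39) = 5148/5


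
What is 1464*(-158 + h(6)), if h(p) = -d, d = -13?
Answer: -212280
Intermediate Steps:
h(p) = 13 (h(p) = -1*(-13) = 13)
1464*(-158 + h(6)) = 1464*(-158 + 13) = 1464*(-145) = -212280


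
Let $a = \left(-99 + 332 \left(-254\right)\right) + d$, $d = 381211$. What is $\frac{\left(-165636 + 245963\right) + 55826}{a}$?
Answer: $\frac{136153}{296784} \approx 0.45876$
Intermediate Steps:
$a = 296784$ ($a = \left(-99 + 332 \left(-254\right)\right) + 381211 = \left(-99 - 84328\right) + 381211 = -84427 + 381211 = 296784$)
$\frac{\left(-165636 + 245963\right) + 55826}{a} = \frac{\left(-165636 + 245963\right) + 55826}{296784} = \left(80327 + 55826\right) \frac{1}{296784} = 136153 \cdot \frac{1}{296784} = \frac{136153}{296784}$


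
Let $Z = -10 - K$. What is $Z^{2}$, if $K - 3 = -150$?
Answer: $18769$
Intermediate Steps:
$K = -147$ ($K = 3 - 150 = -147$)
$Z = 137$ ($Z = -10 - -147 = -10 + 147 = 137$)
$Z^{2} = 137^{2} = 18769$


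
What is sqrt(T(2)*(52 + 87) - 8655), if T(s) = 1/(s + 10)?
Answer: I*sqrt(311163)/6 ≈ 92.97*I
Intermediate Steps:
T(s) = 1/(10 + s)
sqrt(T(2)*(52 + 87) - 8655) = sqrt((52 + 87)/(10 + 2) - 8655) = sqrt(139/12 - 8655) = sqrt(-103721/12) = I*sqrt(311163)/6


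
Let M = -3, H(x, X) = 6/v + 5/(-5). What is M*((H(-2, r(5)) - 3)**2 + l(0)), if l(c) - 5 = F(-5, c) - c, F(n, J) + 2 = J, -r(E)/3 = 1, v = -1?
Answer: -309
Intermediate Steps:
r(E) = -3 (r(E) = -3*1 = -3)
F(n, J) = -2 + J
H(x, X) = -7 (H(x, X) = 6/(-1) + 5/(-5) = 6*(-1) + 5*(-1/5) = -6 - 1 = -7)
l(c) = 3 (l(c) = 5 + ((-2 + c) - c) = 5 - 2 = 3)
M*((H(-2, r(5)) - 3)**2 + l(0)) = -3*((-7 - 3)**2 + 3) = -3*((-10)**2 + 3) = -3*(100 + 3) = -3*103 = -309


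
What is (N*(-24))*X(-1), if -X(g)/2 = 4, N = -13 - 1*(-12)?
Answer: -192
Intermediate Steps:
N = -1 (N = -13 + 12 = -1)
X(g) = -8 (X(g) = -2*4 = -8)
(N*(-24))*X(-1) = -1*(-24)*(-8) = 24*(-8) = -192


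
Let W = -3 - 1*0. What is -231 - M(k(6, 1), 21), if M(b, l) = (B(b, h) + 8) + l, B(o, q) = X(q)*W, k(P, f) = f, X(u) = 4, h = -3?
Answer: -248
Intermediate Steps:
W = -3 (W = -3 + 0 = -3)
B(o, q) = -12 (B(o, q) = 4*(-3) = -12)
M(b, l) = -4 + l (M(b, l) = (-12 + 8) + l = -4 + l)
-231 - M(k(6, 1), 21) = -231 - (-4 + 21) = -231 - 1*17 = -231 - 17 = -248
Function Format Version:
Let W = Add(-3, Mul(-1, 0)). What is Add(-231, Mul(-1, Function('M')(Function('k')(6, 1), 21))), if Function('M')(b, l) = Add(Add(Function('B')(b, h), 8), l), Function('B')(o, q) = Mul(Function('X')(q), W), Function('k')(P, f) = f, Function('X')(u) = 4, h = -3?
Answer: -248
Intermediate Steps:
W = -3 (W = Add(-3, 0) = -3)
Function('B')(o, q) = -12 (Function('B')(o, q) = Mul(4, -3) = -12)
Function('M')(b, l) = Add(-4, l) (Function('M')(b, l) = Add(Add(-12, 8), l) = Add(-4, l))
Add(-231, Mul(-1, Function('M')(Function('k')(6, 1), 21))) = Add(-231, Mul(-1, Add(-4, 21))) = Add(-231, Mul(-1, 17)) = Add(-231, -17) = -248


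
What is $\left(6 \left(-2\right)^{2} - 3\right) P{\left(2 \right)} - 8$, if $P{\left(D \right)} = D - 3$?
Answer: $-29$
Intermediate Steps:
$P{\left(D \right)} = -3 + D$ ($P{\left(D \right)} = D - 3 = -3 + D$)
$\left(6 \left(-2\right)^{2} - 3\right) P{\left(2 \right)} - 8 = \left(6 \left(-2\right)^{2} - 3\right) \left(-3 + 2\right) - 8 = \left(6 \cdot 4 - 3\right) \left(-1\right) - 8 = \left(24 - 3\right) \left(-1\right) - 8 = 21 \left(-1\right) - 8 = -21 - 8 = -29$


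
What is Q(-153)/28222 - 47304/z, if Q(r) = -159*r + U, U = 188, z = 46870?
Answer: -92997719/661382570 ≈ -0.14061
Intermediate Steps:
Q(r) = 188 - 159*r (Q(r) = -159*r + 188 = 188 - 159*r)
Q(-153)/28222 - 47304/z = (188 - 159*(-153))/28222 - 47304/46870 = (188 + 24327)*(1/28222) - 47304*1/46870 = 24515*(1/28222) - 23652/23435 = 24515/28222 - 23652/23435 = -92997719/661382570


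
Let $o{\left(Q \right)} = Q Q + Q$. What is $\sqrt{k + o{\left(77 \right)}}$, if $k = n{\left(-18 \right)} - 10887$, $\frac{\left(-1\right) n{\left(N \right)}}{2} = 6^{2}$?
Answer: $i \sqrt{4953} \approx 70.378 i$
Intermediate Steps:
$n{\left(N \right)} = -72$ ($n{\left(N \right)} = - 2 \cdot 6^{2} = \left(-2\right) 36 = -72$)
$o{\left(Q \right)} = Q + Q^{2}$ ($o{\left(Q \right)} = Q^{2} + Q = Q + Q^{2}$)
$k = -10959$ ($k = -72 - 10887 = -10959$)
$\sqrt{k + o{\left(77 \right)}} = \sqrt{-10959 + 77 \left(1 + 77\right)} = \sqrt{-10959 + 77 \cdot 78} = \sqrt{-10959 + 6006} = \sqrt{-4953} = i \sqrt{4953}$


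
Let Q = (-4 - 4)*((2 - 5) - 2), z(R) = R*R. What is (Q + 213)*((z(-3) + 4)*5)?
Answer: 16445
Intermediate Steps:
z(R) = R²
Q = 40 (Q = -8*(-3 - 2) = -8*(-5) = 40)
(Q + 213)*((z(-3) + 4)*5) = (40 + 213)*(((-3)² + 4)*5) = 253*((9 + 4)*5) = 253*(13*5) = 253*65 = 16445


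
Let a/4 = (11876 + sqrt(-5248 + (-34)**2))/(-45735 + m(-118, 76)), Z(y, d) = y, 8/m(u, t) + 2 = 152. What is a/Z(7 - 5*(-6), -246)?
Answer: -3562800/126914477 - 600*I*sqrt(1023)/126914477 ≈ -0.028072 - 0.00015121*I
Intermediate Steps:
m(u, t) = 4/75 (m(u, t) = 8/(-2 + 152) = 8/150 = 8*(1/150) = 4/75)
a = -3562800/3430121 - 600*I*sqrt(1023)/3430121 (a = 4*((11876 + sqrt(-5248 + (-34)**2))/(-45735 + 4/75)) = 4*((11876 + sqrt(-5248 + 1156))/(-3430121/75)) = 4*((11876 + sqrt(-4092))*(-75/3430121)) = 4*((11876 + 2*I*sqrt(1023))*(-75/3430121)) = 4*(-890700/3430121 - 150*I*sqrt(1023)/3430121) = -3562800/3430121 - 600*I*sqrt(1023)/3430121 ≈ -1.0387 - 0.0055947*I)
a/Z(7 - 5*(-6), -246) = (-3562800/3430121 - 600*I*sqrt(1023)/3430121)/(7 - 5*(-6)) = (-3562800/3430121 - 600*I*sqrt(1023)/3430121)/(7 + 30) = (-3562800/3430121 - 600*I*sqrt(1023)/3430121)/37 = (-3562800/3430121 - 600*I*sqrt(1023)/3430121)*(1/37) = -3562800/126914477 - 600*I*sqrt(1023)/126914477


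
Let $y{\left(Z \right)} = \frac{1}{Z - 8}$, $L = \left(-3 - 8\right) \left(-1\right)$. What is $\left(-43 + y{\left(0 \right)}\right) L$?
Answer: $- \frac{3795}{8} \approx -474.38$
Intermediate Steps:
$L = 11$ ($L = \left(-11\right) \left(-1\right) = 11$)
$y{\left(Z \right)} = \frac{1}{-8 + Z}$
$\left(-43 + y{\left(0 \right)}\right) L = \left(-43 + \frac{1}{-8 + 0}\right) 11 = \left(-43 + \frac{1}{-8}\right) 11 = \left(-43 - \frac{1}{8}\right) 11 = \left(- \frac{345}{8}\right) 11 = - \frac{3795}{8}$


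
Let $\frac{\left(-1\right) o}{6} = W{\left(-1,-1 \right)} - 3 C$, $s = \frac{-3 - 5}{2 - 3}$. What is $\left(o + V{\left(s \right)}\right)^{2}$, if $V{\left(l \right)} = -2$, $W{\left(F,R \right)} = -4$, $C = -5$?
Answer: $4624$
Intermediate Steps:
$s = 8$ ($s = - \frac{8}{-1} = \left(-8\right) \left(-1\right) = 8$)
$o = -66$ ($o = - 6 \left(-4 - -15\right) = - 6 \left(-4 + 15\right) = \left(-6\right) 11 = -66$)
$\left(o + V{\left(s \right)}\right)^{2} = \left(-66 - 2\right)^{2} = \left(-68\right)^{2} = 4624$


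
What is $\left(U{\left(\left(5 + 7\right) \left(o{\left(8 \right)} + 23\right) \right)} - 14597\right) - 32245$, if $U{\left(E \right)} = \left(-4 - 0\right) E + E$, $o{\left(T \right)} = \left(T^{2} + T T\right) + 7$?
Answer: $-52530$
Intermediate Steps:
$o{\left(T \right)} = 7 + 2 T^{2}$ ($o{\left(T \right)} = \left(T^{2} + T^{2}\right) + 7 = 2 T^{2} + 7 = 7 + 2 T^{2}$)
$U{\left(E \right)} = - 3 E$ ($U{\left(E \right)} = \left(-4 + 0\right) E + E = - 4 E + E = - 3 E$)
$\left(U{\left(\left(5 + 7\right) \left(o{\left(8 \right)} + 23\right) \right)} - 14597\right) - 32245 = \left(- 3 \left(5 + 7\right) \left(\left(7 + 2 \cdot 8^{2}\right) + 23\right) - 14597\right) - 32245 = \left(- 3 \cdot 12 \left(\left(7 + 2 \cdot 64\right) + 23\right) - 14597\right) - 32245 = \left(- 3 \cdot 12 \left(\left(7 + 128\right) + 23\right) - 14597\right) - 32245 = \left(- 3 \cdot 12 \left(135 + 23\right) - 14597\right) - 32245 = \left(- 3 \cdot 12 \cdot 158 - 14597\right) - 32245 = \left(\left(-3\right) 1896 - 14597\right) - 32245 = \left(-5688 - 14597\right) - 32245 = -20285 - 32245 = -52530$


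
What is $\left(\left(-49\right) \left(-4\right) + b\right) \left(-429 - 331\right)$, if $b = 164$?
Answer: $-273600$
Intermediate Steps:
$\left(\left(-49\right) \left(-4\right) + b\right) \left(-429 - 331\right) = \left(\left(-49\right) \left(-4\right) + 164\right) \left(-429 - 331\right) = \left(196 + 164\right) \left(-760\right) = 360 \left(-760\right) = -273600$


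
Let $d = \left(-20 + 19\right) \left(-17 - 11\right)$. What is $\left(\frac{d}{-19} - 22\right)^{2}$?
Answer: $\frac{198916}{361} \approx 551.01$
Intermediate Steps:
$d = 28$ ($d = \left(-1\right) \left(-28\right) = 28$)
$\left(\frac{d}{-19} - 22\right)^{2} = \left(\frac{28}{-19} - 22\right)^{2} = \left(28 \left(- \frac{1}{19}\right) - 22\right)^{2} = \left(- \frac{28}{19} - 22\right)^{2} = \left(- \frac{446}{19}\right)^{2} = \frac{198916}{361}$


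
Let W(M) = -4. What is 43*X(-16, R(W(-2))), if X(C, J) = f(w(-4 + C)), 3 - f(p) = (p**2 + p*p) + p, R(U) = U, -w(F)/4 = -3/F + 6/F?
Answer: 1806/25 ≈ 72.240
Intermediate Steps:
w(F) = -12/F (w(F) = -4*(-3/F + 6/F) = -12/F)
f(p) = 3 - p - 2*p**2 (f(p) = 3 - ((p**2 + p*p) + p) = 3 - ((p**2 + p**2) + p) = 3 - (2*p**2 + p) = 3 - (p + 2*p**2) = 3 + (-p - 2*p**2) = 3 - p - 2*p**2)
X(C, J) = 3 - 288/(-4 + C)**2 + 12/(-4 + C) (X(C, J) = 3 - (-12)/(-4 + C) - 2*144/(-4 + C)**2 = 3 + 12/(-4 + C) - 288/(-4 + C)**2 = 3 - 288/(-4 + C)**2 + 12/(-4 + C))
43*X(-16, R(W(-2))) = 43*(3*(-96 + (-16)**2 - 4*(-16))/(16 + (-16)**2 - 8*(-16))) = 43*(3*(-96 + 256 + 64)/(16 + 256 + 128)) = 43*(3*224/400) = 43*(3*(1/400)*224) = 43*(42/25) = 1806/25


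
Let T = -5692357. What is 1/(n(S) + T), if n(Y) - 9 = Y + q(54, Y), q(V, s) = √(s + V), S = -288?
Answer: -2846318/16203052314365 - 3*I*√26/32406104628730 ≈ -1.7567e-7 - 4.7204e-13*I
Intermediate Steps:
q(V, s) = √(V + s)
n(Y) = 9 + Y + √(54 + Y) (n(Y) = 9 + (Y + √(54 + Y)) = 9 + Y + √(54 + Y))
1/(n(S) + T) = 1/((9 - 288 + √(54 - 288)) - 5692357) = 1/((9 - 288 + √(-234)) - 5692357) = 1/((9 - 288 + 3*I*√26) - 5692357) = 1/((-279 + 3*I*√26) - 5692357) = 1/(-5692636 + 3*I*√26)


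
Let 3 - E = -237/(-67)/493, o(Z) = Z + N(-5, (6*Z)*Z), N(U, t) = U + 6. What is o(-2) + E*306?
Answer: 1777465/1943 ≈ 914.80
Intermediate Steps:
N(U, t) = 6 + U
o(Z) = 1 + Z (o(Z) = Z + (6 - 5) = Z + 1 = 1 + Z)
E = 98856/33031 (E = 3 - (-237/(-67))/493 = 3 - (-237*(-1/67))/493 = 3 - 237/(67*493) = 3 - 1*237/33031 = 3 - 237/33031 = 98856/33031 ≈ 2.9928)
o(-2) + E*306 = (1 - 2) + (98856/33031)*306 = -1 + 1779408/1943 = 1777465/1943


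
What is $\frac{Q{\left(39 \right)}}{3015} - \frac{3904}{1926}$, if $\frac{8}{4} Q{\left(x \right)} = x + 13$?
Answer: $- \frac{217046}{107535} \approx -2.0184$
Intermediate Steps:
$Q{\left(x \right)} = \frac{13}{2} + \frac{x}{2}$ ($Q{\left(x \right)} = \frac{x + 13}{2} = \frac{13 + x}{2} = \frac{13}{2} + \frac{x}{2}$)
$\frac{Q{\left(39 \right)}}{3015} - \frac{3904}{1926} = \frac{\frac{13}{2} + \frac{1}{2} \cdot 39}{3015} - \frac{3904}{1926} = \left(\frac{13}{2} + \frac{39}{2}\right) \frac{1}{3015} - \frac{1952}{963} = 26 \cdot \frac{1}{3015} - \frac{1952}{963} = \frac{26}{3015} - \frac{1952}{963} = - \frac{217046}{107535}$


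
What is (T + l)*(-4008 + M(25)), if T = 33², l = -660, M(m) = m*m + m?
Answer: -1440582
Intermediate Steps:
M(m) = m + m² (M(m) = m² + m = m + m²)
T = 1089
(T + l)*(-4008 + M(25)) = (1089 - 660)*(-4008 + 25*(1 + 25)) = 429*(-4008 + 25*26) = 429*(-4008 + 650) = 429*(-3358) = -1440582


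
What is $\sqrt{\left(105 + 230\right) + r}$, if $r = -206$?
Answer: $\sqrt{129} \approx 11.358$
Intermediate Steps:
$\sqrt{\left(105 + 230\right) + r} = \sqrt{\left(105 + 230\right) - 206} = \sqrt{335 - 206} = \sqrt{129}$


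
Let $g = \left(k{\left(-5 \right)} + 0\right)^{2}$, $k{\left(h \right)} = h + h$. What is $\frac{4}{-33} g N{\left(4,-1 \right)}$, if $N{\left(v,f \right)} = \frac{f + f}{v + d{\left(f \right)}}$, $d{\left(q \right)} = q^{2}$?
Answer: $\frac{160}{33} \approx 4.8485$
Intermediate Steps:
$k{\left(h \right)} = 2 h$
$N{\left(v,f \right)} = \frac{2 f}{v + f^{2}}$ ($N{\left(v,f \right)} = \frac{f + f}{v + f^{2}} = \frac{2 f}{v + f^{2}}$)
$g = 100$ ($g = \left(2 \left(-5\right) + 0\right)^{2} = \left(-10 + 0\right)^{2} = \left(-10\right)^{2} = 100$)
$\frac{4}{-33} g N{\left(4,-1 \right)} = \frac{4}{-33} \cdot 100 \cdot 2 \left(-1\right) \frac{1}{4 + \left(-1\right)^{2}} = 4 \left(- \frac{1}{33}\right) 100 \cdot 2 \left(-1\right) \frac{1}{4 + 1} = \left(- \frac{4}{33}\right) 100 \cdot 2 \left(-1\right) \frac{1}{5} = - \frac{400 \cdot 2 \left(-1\right) \frac{1}{5}}{33} = \left(- \frac{400}{33}\right) \left(- \frac{2}{5}\right) = \frac{160}{33}$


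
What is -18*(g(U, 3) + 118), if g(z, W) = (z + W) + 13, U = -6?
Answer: -2304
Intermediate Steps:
g(z, W) = 13 + W + z (g(z, W) = (W + z) + 13 = 13 + W + z)
-18*(g(U, 3) + 118) = -18*((13 + 3 - 6) + 118) = -18*(10 + 118) = -18*128 = -2304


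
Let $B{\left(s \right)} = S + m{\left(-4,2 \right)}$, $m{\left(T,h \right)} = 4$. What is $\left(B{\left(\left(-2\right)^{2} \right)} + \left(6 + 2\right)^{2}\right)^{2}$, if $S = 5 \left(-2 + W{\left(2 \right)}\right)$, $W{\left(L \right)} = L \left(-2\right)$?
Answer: $1444$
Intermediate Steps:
$W{\left(L \right)} = - 2 L$
$S = -30$ ($S = 5 \left(-2 - 4\right) = 5 \left(-6\right) = -30$)
$B{\left(s \right)} = -26$ ($B{\left(s \right)} = -30 + 4 = -26$)
$\left(B{\left(\left(-2\right)^{2} \right)} + \left(6 + 2\right)^{2}\right)^{2} = \left(-26 + \left(6 + 2\right)^{2}\right)^{2} = \left(-26 + 8^{2}\right)^{2} = \left(-26 + 64\right)^{2} = 38^{2} = 1444$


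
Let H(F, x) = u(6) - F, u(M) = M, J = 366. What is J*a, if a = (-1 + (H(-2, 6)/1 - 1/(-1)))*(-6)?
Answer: -17568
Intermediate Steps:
H(F, x) = 6 - F
a = -48 (a = (-1 + ((6 - 1*(-2))/1 - 1/(-1)))*(-6) = (-1 + ((6 + 2)*1 - 1*(-1)))*(-6) = (-1 + (8*1 + 1))*(-6) = (-1 + (8 + 1))*(-6) = (-1 + 9)*(-6) = 8*(-6) = -48)
J*a = 366*(-48) = -17568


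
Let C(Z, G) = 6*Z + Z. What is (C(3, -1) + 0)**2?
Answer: 441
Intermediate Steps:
C(Z, G) = 7*Z
(C(3, -1) + 0)**2 = (7*3 + 0)**2 = (21 + 0)**2 = 21**2 = 441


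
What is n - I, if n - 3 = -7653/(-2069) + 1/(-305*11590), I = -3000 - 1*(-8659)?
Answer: -41339865156519/7313811550 ≈ -5652.3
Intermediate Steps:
I = 5659 (I = -3000 + 8659 = 5659)
n = 48994404931/7313811550 (n = 3 + (-7653/(-2069) + 1/(-305*11590)) = 3 + (-7653*(-1/2069) - 1/305*1/11590) = 3 + (7653/2069 - 1/3534950) = 3 + 27052970281/7313811550 = 48994404931/7313811550 ≈ 6.6989)
n - I = 48994404931/7313811550 - 1*5659 = 48994404931/7313811550 - 5659 = -41339865156519/7313811550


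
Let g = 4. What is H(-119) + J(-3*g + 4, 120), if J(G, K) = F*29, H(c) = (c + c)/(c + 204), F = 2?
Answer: 276/5 ≈ 55.200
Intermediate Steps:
H(c) = 2*c/(204 + c) (H(c) = (2*c)/(204 + c) = 2*c/(204 + c))
J(G, K) = 58 (J(G, K) = 2*29 = 58)
H(-119) + J(-3*g + 4, 120) = 2*(-119)/(204 - 119) + 58 = 2*(-119)/85 + 58 = 2*(-119)*(1/85) + 58 = -14/5 + 58 = 276/5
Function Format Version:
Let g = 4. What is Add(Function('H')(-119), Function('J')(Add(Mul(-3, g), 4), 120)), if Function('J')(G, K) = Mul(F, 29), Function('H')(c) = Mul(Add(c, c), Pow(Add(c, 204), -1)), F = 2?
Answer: Rational(276, 5) ≈ 55.200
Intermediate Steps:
Function('H')(c) = Mul(2, c, Pow(Add(204, c), -1)) (Function('H')(c) = Mul(Mul(2, c), Pow(Add(204, c), -1)) = Mul(2, c, Pow(Add(204, c), -1)))
Function('J')(G, K) = 58 (Function('J')(G, K) = Mul(2, 29) = 58)
Add(Function('H')(-119), Function('J')(Add(Mul(-3, g), 4), 120)) = Add(Mul(2, -119, Pow(Add(204, -119), -1)), 58) = Add(Mul(2, -119, Pow(85, -1)), 58) = Add(Mul(2, -119, Rational(1, 85)), 58) = Add(Rational(-14, 5), 58) = Rational(276, 5)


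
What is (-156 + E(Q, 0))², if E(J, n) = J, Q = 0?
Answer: 24336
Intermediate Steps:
(-156 + E(Q, 0))² = (-156 + 0)² = (-156)² = 24336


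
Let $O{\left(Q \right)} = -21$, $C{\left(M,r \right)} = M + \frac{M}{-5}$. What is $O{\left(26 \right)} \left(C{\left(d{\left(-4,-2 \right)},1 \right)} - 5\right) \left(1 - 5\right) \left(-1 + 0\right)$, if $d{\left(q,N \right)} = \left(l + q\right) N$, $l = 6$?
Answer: $\frac{3444}{5} \approx 688.8$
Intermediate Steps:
$d{\left(q,N \right)} = N \left(6 + q\right)$ ($d{\left(q,N \right)} = \left(6 + q\right) N = N \left(6 + q\right)$)
$C{\left(M,r \right)} = \frac{4 M}{5}$ ($C{\left(M,r \right)} = M + M \left(- \frac{1}{5}\right) = M - \frac{M}{5} = \frac{4 M}{5}$)
$O{\left(26 \right)} \left(C{\left(d{\left(-4,-2 \right)},1 \right)} - 5\right) \left(1 - 5\right) \left(-1 + 0\right) = - 21 \left(\frac{4 \left(- 2 \left(6 - 4\right)\right)}{5} - 5\right) \left(1 - 5\right) \left(-1 + 0\right) = - 21 \left(\frac{4 \left(\left(-2\right) 2\right)}{5} - 5\right) \left(\left(-4\right) \left(-1\right)\right) = - 21 \left(\frac{4}{5} \left(-4\right) - 5\right) 4 = - 21 \left(- \frac{16}{5} - 5\right) 4 = - 21 \left(\left(- \frac{41}{5}\right) 4\right) = \left(-21\right) \left(- \frac{164}{5}\right) = \frac{3444}{5}$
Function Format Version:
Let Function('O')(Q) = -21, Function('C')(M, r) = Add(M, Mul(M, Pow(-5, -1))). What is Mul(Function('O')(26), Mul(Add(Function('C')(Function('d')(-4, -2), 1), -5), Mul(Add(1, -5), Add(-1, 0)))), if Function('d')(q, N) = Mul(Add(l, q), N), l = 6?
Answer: Rational(3444, 5) ≈ 688.80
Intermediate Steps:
Function('d')(q, N) = Mul(N, Add(6, q)) (Function('d')(q, N) = Mul(Add(6, q), N) = Mul(N, Add(6, q)))
Function('C')(M, r) = Mul(Rational(4, 5), M) (Function('C')(M, r) = Add(M, Mul(M, Rational(-1, 5))) = Add(M, Mul(Rational(-1, 5), M)) = Mul(Rational(4, 5), M))
Mul(Function('O')(26), Mul(Add(Function('C')(Function('d')(-4, -2), 1), -5), Mul(Add(1, -5), Add(-1, 0)))) = Mul(-21, Mul(Add(Mul(Rational(4, 5), Mul(-2, Add(6, -4))), -5), Mul(Add(1, -5), Add(-1, 0)))) = Mul(-21, Mul(Add(Mul(Rational(4, 5), Mul(-2, 2)), -5), Mul(-4, -1))) = Mul(-21, Mul(Add(Mul(Rational(4, 5), -4), -5), 4)) = Mul(-21, Mul(Add(Rational(-16, 5), -5), 4)) = Mul(-21, Mul(Rational(-41, 5), 4)) = Mul(-21, Rational(-164, 5)) = Rational(3444, 5)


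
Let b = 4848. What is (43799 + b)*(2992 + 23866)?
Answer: 1306561126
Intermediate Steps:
(43799 + b)*(2992 + 23866) = (43799 + 4848)*(2992 + 23866) = 48647*26858 = 1306561126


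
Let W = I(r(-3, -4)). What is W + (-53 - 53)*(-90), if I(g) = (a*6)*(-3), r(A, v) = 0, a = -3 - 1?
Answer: 9612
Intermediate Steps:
a = -4
I(g) = 72 (I(g) = -4*6*(-3) = -24*(-3) = 72)
W = 72
W + (-53 - 53)*(-90) = 72 + (-53 - 53)*(-90) = 72 - 106*(-90) = 72 + 9540 = 9612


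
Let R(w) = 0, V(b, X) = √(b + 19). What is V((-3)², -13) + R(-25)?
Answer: 2*√7 ≈ 5.2915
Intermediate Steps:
V(b, X) = √(19 + b)
V((-3)², -13) + R(-25) = √(19 + (-3)²) + 0 = √(19 + 9) + 0 = √28 + 0 = 2*√7 + 0 = 2*√7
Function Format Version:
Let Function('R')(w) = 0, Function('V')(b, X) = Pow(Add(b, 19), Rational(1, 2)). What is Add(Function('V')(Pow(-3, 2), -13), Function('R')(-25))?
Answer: Mul(2, Pow(7, Rational(1, 2))) ≈ 5.2915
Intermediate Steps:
Function('V')(b, X) = Pow(Add(19, b), Rational(1, 2))
Add(Function('V')(Pow(-3, 2), -13), Function('R')(-25)) = Add(Pow(Add(19, Pow(-3, 2)), Rational(1, 2)), 0) = Add(Pow(Add(19, 9), Rational(1, 2)), 0) = Add(Pow(28, Rational(1, 2)), 0) = Add(Mul(2, Pow(7, Rational(1, 2))), 0) = Mul(2, Pow(7, Rational(1, 2)))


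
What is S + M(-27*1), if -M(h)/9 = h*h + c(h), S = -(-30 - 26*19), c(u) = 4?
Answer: -6073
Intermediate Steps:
S = 524 (S = -(-30 - 494) = -1*(-524) = 524)
M(h) = -36 - 9*h**2 (M(h) = -9*(h*h + 4) = -9*(h**2 + 4) = -9*(4 + h**2) = -36 - 9*h**2)
S + M(-27*1) = 524 + (-36 - 9*(-27*1)**2) = 524 + (-36 - 9*(-27)**2) = 524 + (-36 - 9*729) = 524 + (-36 - 6561) = 524 - 6597 = -6073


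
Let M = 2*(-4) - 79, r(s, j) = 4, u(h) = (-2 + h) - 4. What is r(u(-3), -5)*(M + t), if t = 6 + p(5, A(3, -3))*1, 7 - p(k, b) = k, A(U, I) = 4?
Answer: -316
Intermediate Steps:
u(h) = -6 + h
p(k, b) = 7 - k
M = -87 (M = -8 - 79 = -87)
t = 8 (t = 6 + (7 - 1*5)*1 = 6 + (7 - 5)*1 = 6 + 2*1 = 6 + 2 = 8)
r(u(-3), -5)*(M + t) = 4*(-87 + 8) = 4*(-79) = -316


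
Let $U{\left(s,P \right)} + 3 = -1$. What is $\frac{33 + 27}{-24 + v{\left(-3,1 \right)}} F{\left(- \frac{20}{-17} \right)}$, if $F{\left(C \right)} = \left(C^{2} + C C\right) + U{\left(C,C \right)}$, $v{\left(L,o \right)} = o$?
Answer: $\frac{21360}{6647} \approx 3.2135$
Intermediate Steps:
$U{\left(s,P \right)} = -4$ ($U{\left(s,P \right)} = -3 - 1 = -4$)
$F{\left(C \right)} = -4 + 2 C^{2}$ ($F{\left(C \right)} = \left(C^{2} + C C\right) - 4 = \left(C^{2} + C^{2}\right) - 4 = 2 C^{2} - 4 = -4 + 2 C^{2}$)
$\frac{33 + 27}{-24 + v{\left(-3,1 \right)}} F{\left(- \frac{20}{-17} \right)} = \frac{33 + 27}{-24 + 1} \left(-4 + 2 \left(- \frac{20}{-17}\right)^{2}\right) = \frac{60}{-23} \left(-4 + 2 \left(\left(-20\right) \left(- \frac{1}{17}\right)\right)^{2}\right) = 60 \left(- \frac{1}{23}\right) \left(-4 + 2 \left(\frac{20}{17}\right)^{2}\right) = - \frac{60 \left(-4 + 2 \cdot \frac{400}{289}\right)}{23} = - \frac{60 \left(-4 + \frac{800}{289}\right)}{23} = \left(- \frac{60}{23}\right) \left(- \frac{356}{289}\right) = \frac{21360}{6647}$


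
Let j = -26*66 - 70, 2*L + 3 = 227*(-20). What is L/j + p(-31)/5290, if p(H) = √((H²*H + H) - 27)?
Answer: 4543/3572 + I*√29849/5290 ≈ 1.2718 + 0.032659*I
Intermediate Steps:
L = -4543/2 (L = -3/2 + (227*(-20))/2 = -3/2 + (½)*(-4540) = -3/2 - 2270 = -4543/2 ≈ -2271.5)
j = -1786 (j = -1716 - 70 = -1786)
p(H) = √(-27 + H + H³) (p(H) = √((H³ + H) - 27) = √((H + H³) - 27) = √(-27 + H + H³))
L/j + p(-31)/5290 = -4543/2/(-1786) + √(-27 - 31 + (-31)³)/5290 = -4543/2*(-1/1786) + √(-27 - 31 - 29791)*(1/5290) = 4543/3572 + √(-29849)*(1/5290) = 4543/3572 + (I*√29849)*(1/5290) = 4543/3572 + I*√29849/5290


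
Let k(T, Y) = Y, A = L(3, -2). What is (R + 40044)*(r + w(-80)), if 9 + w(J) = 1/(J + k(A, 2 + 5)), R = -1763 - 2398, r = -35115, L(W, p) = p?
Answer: -92005913799/73 ≈ -1.2604e+9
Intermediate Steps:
A = -2
R = -4161
w(J) = -9 + 1/(7 + J) (w(J) = -9 + 1/(J + (2 + 5)) = -9 + 1/(J + 7) = -9 + 1/(7 + J))
(R + 40044)*(r + w(-80)) = (-4161 + 40044)*(-35115 + (-62 - 9*(-80))/(7 - 80)) = 35883*(-35115 + (-62 + 720)/(-73)) = 35883*(-35115 - 1/73*658) = 35883*(-35115 - 658/73) = 35883*(-2564053/73) = -92005913799/73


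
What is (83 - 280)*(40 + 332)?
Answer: -73284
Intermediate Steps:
(83 - 280)*(40 + 332) = -197*372 = -73284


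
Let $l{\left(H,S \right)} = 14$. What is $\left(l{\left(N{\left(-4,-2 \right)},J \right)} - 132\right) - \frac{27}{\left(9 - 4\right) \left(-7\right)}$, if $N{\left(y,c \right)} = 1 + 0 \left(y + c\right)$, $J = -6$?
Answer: $- \frac{4103}{35} \approx -117.23$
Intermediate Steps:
$N{\left(y,c \right)} = 1$ ($N{\left(y,c \right)} = 1 + 0 \left(c + y\right) = 1 + 0 = 1$)
$\left(l{\left(N{\left(-4,-2 \right)},J \right)} - 132\right) - \frac{27}{\left(9 - 4\right) \left(-7\right)} = \left(14 - 132\right) - \frac{27}{\left(9 - 4\right) \left(-7\right)} = -118 - \frac{27}{5 \left(-7\right)} = -118 - \frac{27}{-35} = -118 - - \frac{27}{35} = -118 + \frac{27}{35} = - \frac{4103}{35}$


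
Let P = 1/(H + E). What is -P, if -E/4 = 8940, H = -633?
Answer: 1/36393 ≈ 2.7478e-5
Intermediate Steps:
E = -35760 (E = -4*8940 = -35760)
P = -1/36393 (P = 1/(-633 - 35760) = 1/(-36393) = -1/36393 ≈ -2.7478e-5)
-P = -1*(-1/36393) = 1/36393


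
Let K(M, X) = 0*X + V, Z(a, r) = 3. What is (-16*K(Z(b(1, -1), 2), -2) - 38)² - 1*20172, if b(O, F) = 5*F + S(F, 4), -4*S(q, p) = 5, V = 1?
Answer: -17256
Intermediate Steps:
S(q, p) = -5/4 (S(q, p) = -¼*5 = -5/4)
b(O, F) = -5/4 + 5*F (b(O, F) = 5*F - 5/4 = -5/4 + 5*F)
K(M, X) = 1 (K(M, X) = 0*X + 1 = 0 + 1 = 1)
(-16*K(Z(b(1, -1), 2), -2) - 38)² - 1*20172 = (-16*1 - 38)² - 1*20172 = (-16 - 38)² - 20172 = (-54)² - 20172 = 2916 - 20172 = -17256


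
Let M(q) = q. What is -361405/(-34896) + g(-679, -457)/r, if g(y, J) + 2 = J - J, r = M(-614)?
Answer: 110986231/10713072 ≈ 10.360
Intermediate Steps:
r = -614
g(y, J) = -2 (g(y, J) = -2 + (J - J) = -2 + 0 = -2)
-361405/(-34896) + g(-679, -457)/r = -361405/(-34896) - 2/(-614) = -361405*(-1/34896) - 2*(-1/614) = 361405/34896 + 1/307 = 110986231/10713072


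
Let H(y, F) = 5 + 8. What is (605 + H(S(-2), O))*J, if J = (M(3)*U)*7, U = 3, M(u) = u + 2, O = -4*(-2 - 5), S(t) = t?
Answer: 64890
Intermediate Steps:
O = 28 (O = -4*(-7) = 28)
H(y, F) = 13
M(u) = 2 + u
J = 105 (J = ((2 + 3)*3)*7 = (5*3)*7 = 15*7 = 105)
(605 + H(S(-2), O))*J = (605 + 13)*105 = 618*105 = 64890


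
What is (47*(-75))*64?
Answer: -225600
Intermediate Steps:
(47*(-75))*64 = -3525*64 = -225600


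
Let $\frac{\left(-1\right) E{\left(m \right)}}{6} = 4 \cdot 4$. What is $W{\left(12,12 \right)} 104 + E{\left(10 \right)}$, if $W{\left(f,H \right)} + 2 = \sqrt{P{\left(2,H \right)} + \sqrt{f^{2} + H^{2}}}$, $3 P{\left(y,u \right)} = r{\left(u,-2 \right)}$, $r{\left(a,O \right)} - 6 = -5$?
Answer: $-304 + \frac{104 \sqrt{3 + 108 \sqrt{2}}}{3} \approx 128.62$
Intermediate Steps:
$E{\left(m \right)} = -96$ ($E{\left(m \right)} = - 6 \cdot 4 \cdot 4 = \left(-6\right) 16 = -96$)
$r{\left(a,O \right)} = 1$ ($r{\left(a,O \right)} = 6 - 5 = 1$)
$P{\left(y,u \right)} = \frac{1}{3}$ ($P{\left(y,u \right)} = \frac{1}{3} \cdot 1 = \frac{1}{3}$)
$W{\left(f,H \right)} = -2 + \sqrt{\frac{1}{3} + \sqrt{H^{2} + f^{2}}}$ ($W{\left(f,H \right)} = -2 + \sqrt{\frac{1}{3} + \sqrt{f^{2} + H^{2}}} = -2 + \sqrt{\frac{1}{3} + \sqrt{H^{2} + f^{2}}}$)
$W{\left(12,12 \right)} 104 + E{\left(10 \right)} = \left(-2 + \frac{\sqrt{3 + 9 \sqrt{12^{2} + 12^{2}}}}{3}\right) 104 - 96 = \left(-2 + \frac{\sqrt{3 + 9 \sqrt{144 + 144}}}{3}\right) 104 - 96 = \left(-2 + \frac{\sqrt{3 + 9 \sqrt{288}}}{3}\right) 104 - 96 = \left(-2 + \frac{\sqrt{3 + 9 \cdot 12 \sqrt{2}}}{3}\right) 104 - 96 = \left(-2 + \frac{\sqrt{3 + 108 \sqrt{2}}}{3}\right) 104 - 96 = \left(-208 + \frac{104 \sqrt{3 + 108 \sqrt{2}}}{3}\right) - 96 = -304 + \frac{104 \sqrt{3 + 108 \sqrt{2}}}{3}$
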